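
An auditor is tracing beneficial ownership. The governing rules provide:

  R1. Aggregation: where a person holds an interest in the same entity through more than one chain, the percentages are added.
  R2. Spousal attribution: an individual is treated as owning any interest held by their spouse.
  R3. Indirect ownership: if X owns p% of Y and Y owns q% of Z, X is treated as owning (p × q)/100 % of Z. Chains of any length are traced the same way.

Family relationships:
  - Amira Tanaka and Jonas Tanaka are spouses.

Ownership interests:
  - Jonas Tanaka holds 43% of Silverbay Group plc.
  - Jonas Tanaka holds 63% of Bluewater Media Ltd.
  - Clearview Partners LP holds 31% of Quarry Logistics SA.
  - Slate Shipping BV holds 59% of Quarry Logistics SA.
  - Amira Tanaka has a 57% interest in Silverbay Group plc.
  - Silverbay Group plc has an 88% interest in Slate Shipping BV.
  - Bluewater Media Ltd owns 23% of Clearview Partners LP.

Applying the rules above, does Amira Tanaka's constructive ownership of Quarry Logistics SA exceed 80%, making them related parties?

No

By spousal attribution (R2), Amira Tanaka is treated as also owning Jonas Tanaka's interest in Silverbay Group plc, giving 57% + 43% = 100%.
By spousal attribution (R2), Amira Tanaka is treated as owning Jonas Tanaka's 63% interest in Bluewater Media Ltd.
Chain via Silverbay Group plc → Slate Shipping BV (R3): 100% × 88% × 59% = 51.92% of Quarry Logistics SA.
Chain via Bluewater Media Ltd → Clearview Partners LP (R3): 63% × 23% × 31% = 4.4919% of Quarry Logistics SA.
Aggregating (R1): 51.92% + 4.4919% = 56.4119%.
56.4119% does not exceed the 80% threshold, so Amira is not a related party to Quarry Logistics SA.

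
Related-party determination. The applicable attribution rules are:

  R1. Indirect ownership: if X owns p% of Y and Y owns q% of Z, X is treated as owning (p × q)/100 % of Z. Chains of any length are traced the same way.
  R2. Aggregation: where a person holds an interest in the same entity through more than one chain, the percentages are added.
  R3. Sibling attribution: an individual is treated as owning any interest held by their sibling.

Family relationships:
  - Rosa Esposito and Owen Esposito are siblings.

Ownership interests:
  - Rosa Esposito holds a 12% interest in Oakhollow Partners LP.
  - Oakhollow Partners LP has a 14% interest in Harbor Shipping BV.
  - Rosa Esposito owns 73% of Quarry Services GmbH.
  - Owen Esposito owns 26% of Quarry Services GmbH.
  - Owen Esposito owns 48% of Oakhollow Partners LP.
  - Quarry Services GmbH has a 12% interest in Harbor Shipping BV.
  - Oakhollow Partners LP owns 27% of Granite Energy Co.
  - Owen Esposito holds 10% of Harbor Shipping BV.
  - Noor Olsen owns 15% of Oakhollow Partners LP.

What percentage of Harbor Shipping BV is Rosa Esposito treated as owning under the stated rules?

By sibling attribution (R3), Rosa Esposito is treated as also owning Owen Esposito's interest in Oakhollow Partners LP, giving 12% + 48% = 60%.
By sibling attribution (R3), Rosa Esposito is treated as also owning Owen Esposito's interest in Quarry Services GmbH, giving 73% + 26% = 99%.
By sibling attribution (R3), Rosa Esposito is treated as owning Owen Esposito's 10% interest in Harbor Shipping BV.
Chain via Oakhollow Partners LP (R1): 60% × 14% = 8.4% of Harbor Shipping BV.
Chain via Quarry Services GmbH (R1): 99% × 12% = 11.88% of Harbor Shipping BV.
Direct interest in Harbor Shipping BV: 10%.
Aggregating (R2): 8.4% + 11.88% + 10% = 30.28%.

30.28%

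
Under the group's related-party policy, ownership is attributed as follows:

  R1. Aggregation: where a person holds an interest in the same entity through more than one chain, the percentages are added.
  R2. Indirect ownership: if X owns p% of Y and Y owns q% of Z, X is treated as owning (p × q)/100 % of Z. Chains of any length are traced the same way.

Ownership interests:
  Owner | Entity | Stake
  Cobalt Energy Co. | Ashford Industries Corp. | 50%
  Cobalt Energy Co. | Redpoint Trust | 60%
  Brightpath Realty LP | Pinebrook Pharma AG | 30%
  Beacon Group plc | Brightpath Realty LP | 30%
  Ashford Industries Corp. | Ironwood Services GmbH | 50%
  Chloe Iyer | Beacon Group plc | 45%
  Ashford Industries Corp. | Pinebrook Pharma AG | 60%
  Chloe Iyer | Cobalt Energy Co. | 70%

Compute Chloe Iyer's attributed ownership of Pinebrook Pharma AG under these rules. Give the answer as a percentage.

Chain via Cobalt Energy Co. → Ashford Industries Corp. (R2): 70% × 50% × 60% = 21% of Pinebrook Pharma AG.
Chain via Beacon Group plc → Brightpath Realty LP (R2): 45% × 30% × 30% = 4.05% of Pinebrook Pharma AG.
Aggregating (R1): 21% + 4.05% = 25.05%.

25.05%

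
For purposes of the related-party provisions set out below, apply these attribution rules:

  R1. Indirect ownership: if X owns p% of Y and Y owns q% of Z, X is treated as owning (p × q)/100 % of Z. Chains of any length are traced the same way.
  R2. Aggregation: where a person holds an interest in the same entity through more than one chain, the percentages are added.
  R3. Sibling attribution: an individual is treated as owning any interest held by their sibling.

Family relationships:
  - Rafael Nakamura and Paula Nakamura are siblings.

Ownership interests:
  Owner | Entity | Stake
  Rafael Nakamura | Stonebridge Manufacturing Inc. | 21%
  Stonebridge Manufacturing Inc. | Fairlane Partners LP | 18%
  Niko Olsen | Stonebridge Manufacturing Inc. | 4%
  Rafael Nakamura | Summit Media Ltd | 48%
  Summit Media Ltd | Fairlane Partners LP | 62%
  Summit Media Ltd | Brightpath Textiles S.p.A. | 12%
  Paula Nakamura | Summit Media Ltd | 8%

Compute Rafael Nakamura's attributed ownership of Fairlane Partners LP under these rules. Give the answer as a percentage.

38.5%

By sibling attribution (R3), Rafael Nakamura is treated as also owning Paula Nakamura's interest in Summit Media Ltd, giving 48% + 8% = 56%.
Chain via Stonebridge Manufacturing Inc. (R1): 21% × 18% = 3.78% of Fairlane Partners LP.
Chain via Summit Media Ltd (R1): 56% × 62% = 34.72% of Fairlane Partners LP.
Aggregating (R2): 3.78% + 34.72% = 38.5%.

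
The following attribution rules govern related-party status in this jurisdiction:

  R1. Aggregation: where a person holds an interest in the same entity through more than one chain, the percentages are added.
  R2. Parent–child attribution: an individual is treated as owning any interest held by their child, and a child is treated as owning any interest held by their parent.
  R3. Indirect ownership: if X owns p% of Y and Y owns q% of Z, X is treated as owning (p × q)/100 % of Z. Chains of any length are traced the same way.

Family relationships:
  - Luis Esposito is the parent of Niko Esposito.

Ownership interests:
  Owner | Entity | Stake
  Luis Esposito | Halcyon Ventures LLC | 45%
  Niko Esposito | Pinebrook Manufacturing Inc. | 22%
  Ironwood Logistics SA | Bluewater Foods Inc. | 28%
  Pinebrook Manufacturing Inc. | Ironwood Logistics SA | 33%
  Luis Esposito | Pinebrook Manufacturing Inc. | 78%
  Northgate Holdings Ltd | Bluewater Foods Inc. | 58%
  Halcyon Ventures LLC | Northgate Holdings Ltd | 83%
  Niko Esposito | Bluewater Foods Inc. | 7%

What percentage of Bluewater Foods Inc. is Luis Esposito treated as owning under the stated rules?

37.903%

By parent–child attribution (R2), Luis Esposito is treated as also owning Niko Esposito's interest in Pinebrook Manufacturing Inc, giving 78% + 22% = 100%.
By parent–child attribution (R2), Luis Esposito is treated as owning Niko Esposito's 7% interest in Bluewater Foods Inc.
Chain via Halcyon Ventures LLC → Northgate Holdings Ltd (R3): 45% × 83% × 58% = 21.663% of Bluewater Foods Inc.
Chain via Pinebrook Manufacturing Inc. → Ironwood Logistics SA (R3): 100% × 33% × 28% = 9.24% of Bluewater Foods Inc.
Direct interest in Bluewater Foods Inc: 7%.
Aggregating (R1): 21.663% + 9.24% + 7% = 37.903%.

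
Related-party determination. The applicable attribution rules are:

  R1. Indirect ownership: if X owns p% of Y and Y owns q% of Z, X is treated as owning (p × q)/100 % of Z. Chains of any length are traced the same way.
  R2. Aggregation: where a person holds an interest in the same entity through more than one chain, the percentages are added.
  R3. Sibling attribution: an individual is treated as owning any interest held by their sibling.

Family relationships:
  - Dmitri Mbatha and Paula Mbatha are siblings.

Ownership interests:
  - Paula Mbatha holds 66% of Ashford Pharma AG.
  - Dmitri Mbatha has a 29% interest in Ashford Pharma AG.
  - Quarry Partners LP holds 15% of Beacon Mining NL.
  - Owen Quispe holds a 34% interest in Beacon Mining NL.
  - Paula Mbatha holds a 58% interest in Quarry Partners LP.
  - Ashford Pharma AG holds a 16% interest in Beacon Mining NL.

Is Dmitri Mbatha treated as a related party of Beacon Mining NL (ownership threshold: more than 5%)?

By sibling attribution (R3), Dmitri Mbatha is treated as also owning Paula Mbatha's interest in Ashford Pharma AG, giving 29% + 66% = 95%.
By sibling attribution (R3), Dmitri Mbatha is treated as owning Paula Mbatha's 58% interest in Quarry Partners LP.
Chain via Ashford Pharma AG (R1): 95% × 16% = 15.2% of Beacon Mining NL.
Chain via Quarry Partners LP (R1): 58% × 15% = 8.7% of Beacon Mining NL.
Aggregating (R2): 15.2% + 8.7% = 23.9%.
23.9% exceeds the 5% threshold, so Dmitri is a related party to Beacon Mining NL.

Yes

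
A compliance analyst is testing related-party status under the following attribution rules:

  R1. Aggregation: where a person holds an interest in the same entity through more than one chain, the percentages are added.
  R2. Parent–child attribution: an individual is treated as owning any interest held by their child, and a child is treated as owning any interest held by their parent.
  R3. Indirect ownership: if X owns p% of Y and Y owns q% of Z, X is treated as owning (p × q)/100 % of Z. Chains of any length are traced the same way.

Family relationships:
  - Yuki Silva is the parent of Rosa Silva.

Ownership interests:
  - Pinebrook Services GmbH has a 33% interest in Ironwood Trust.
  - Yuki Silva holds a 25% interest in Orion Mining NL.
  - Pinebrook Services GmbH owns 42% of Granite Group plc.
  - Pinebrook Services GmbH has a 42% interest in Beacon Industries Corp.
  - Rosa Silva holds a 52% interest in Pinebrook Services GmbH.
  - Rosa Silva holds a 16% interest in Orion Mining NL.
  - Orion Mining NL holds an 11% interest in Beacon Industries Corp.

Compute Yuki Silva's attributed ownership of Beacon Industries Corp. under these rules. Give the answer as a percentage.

26.35%

By parent–child attribution (R2), Yuki Silva is treated as also owning Rosa Silva's interest in Orion Mining NL, giving 25% + 16% = 41%.
By parent–child attribution (R2), Yuki Silva is treated as owning Rosa Silva's 52% interest in Pinebrook Services GmbH.
Chain via Orion Mining NL (R3): 41% × 11% = 4.51% of Beacon Industries Corp.
Chain via Pinebrook Services GmbH (R3): 52% × 42% = 21.84% of Beacon Industries Corp.
Aggregating (R1): 4.51% + 21.84% = 26.35%.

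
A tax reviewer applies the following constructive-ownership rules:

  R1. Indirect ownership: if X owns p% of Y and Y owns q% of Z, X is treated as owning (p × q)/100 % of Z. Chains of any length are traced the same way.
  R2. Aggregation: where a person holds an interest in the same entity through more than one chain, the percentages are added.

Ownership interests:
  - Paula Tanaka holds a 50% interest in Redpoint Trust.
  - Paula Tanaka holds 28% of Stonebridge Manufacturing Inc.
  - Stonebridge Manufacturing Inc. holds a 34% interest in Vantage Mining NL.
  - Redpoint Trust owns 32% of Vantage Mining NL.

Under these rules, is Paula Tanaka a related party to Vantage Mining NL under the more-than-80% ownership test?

Chain via Stonebridge Manufacturing Inc. (R1): 28% × 34% = 9.52% of Vantage Mining NL.
Chain via Redpoint Trust (R1): 50% × 32% = 16% of Vantage Mining NL.
Aggregating (R2): 9.52% + 16% = 25.52%.
25.52% does not exceed the 80% threshold, so Paula is not a related party to Vantage Mining NL.

No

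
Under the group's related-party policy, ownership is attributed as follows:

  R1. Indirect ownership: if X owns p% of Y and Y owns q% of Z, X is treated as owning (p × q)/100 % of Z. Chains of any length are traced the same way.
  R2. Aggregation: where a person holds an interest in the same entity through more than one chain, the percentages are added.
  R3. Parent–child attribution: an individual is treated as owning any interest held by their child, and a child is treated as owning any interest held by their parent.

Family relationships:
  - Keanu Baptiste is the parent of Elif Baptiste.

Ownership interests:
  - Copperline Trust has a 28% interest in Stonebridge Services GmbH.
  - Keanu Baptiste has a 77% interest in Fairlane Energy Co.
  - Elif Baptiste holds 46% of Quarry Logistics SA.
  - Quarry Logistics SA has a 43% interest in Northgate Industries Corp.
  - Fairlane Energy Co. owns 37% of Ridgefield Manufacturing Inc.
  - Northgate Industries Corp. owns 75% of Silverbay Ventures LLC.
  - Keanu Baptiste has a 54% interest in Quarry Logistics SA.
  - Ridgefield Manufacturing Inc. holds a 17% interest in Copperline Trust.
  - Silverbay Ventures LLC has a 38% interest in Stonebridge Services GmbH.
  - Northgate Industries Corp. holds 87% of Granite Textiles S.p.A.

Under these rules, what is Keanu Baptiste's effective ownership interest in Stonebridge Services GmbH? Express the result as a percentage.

13.611124%

By parent–child attribution (R3), Keanu Baptiste is treated as also owning Elif Baptiste's interest in Quarry Logistics SA, giving 54% + 46% = 100%.
Chain via Quarry Logistics SA → Northgate Industries Corp. → Silverbay Ventures LLC (R1): 100% × 43% × 75% × 38% = 12.255% of Stonebridge Services GmbH.
Chain via Fairlane Energy Co. → Ridgefield Manufacturing Inc. → Copperline Trust (R1): 77% × 37% × 17% × 28% = 1.356124% of Stonebridge Services GmbH.
Aggregating (R2): 12.255% + 1.356124% = 13.611124%.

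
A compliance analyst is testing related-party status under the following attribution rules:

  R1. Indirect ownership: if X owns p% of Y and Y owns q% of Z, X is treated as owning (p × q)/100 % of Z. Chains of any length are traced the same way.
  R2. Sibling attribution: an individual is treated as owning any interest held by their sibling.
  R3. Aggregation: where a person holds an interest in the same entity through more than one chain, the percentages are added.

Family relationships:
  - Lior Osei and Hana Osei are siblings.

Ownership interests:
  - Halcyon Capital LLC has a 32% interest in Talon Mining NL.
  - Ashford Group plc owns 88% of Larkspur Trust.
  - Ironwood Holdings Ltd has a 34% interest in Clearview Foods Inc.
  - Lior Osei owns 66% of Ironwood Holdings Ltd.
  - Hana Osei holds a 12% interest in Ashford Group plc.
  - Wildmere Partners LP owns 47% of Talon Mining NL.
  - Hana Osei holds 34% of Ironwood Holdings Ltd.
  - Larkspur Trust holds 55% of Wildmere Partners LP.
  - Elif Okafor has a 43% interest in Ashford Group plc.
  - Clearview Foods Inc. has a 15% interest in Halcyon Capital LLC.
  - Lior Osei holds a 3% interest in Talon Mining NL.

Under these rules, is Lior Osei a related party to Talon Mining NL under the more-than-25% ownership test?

By sibling attribution (R2), Lior Osei is treated as also owning Hana Osei's interest in Ironwood Holdings Ltd, giving 66% + 34% = 100%.
By sibling attribution (R2), Lior Osei is treated as owning Hana Osei's 12% interest in Ashford Group plc.
Chain via Ironwood Holdings Ltd → Clearview Foods Inc. → Halcyon Capital LLC (R1): 100% × 34% × 15% × 32% = 1.632% of Talon Mining NL.
Direct interest in Talon Mining NL: 3%.
Chain via Ashford Group plc → Larkspur Trust → Wildmere Partners LP (R1): 12% × 88% × 55% × 47% = 2.72976% of Talon Mining NL.
Aggregating (R3): 1.632% + 3% + 2.72976% = 7.36176%.
7.36176% does not exceed the 25% threshold, so Lior is not a related party to Talon Mining NL.

No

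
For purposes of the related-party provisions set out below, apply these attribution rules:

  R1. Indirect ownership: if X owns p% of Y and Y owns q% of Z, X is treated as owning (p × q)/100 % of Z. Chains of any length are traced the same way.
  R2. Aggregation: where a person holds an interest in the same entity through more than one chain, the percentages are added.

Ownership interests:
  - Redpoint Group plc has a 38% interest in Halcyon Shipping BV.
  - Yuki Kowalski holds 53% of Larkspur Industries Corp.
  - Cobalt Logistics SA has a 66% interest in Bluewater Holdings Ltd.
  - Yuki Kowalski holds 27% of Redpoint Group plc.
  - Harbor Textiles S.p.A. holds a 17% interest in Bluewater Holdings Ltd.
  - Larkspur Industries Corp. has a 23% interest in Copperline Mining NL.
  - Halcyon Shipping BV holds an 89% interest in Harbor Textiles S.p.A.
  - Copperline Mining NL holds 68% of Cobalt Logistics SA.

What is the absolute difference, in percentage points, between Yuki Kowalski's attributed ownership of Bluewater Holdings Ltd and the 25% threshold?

Chain via Redpoint Group plc → Halcyon Shipping BV → Harbor Textiles S.p.A. (R1): 27% × 38% × 89% × 17% = 1.552338% of Bluewater Holdings Ltd.
Chain via Larkspur Industries Corp. → Copperline Mining NL → Cobalt Logistics SA (R1): 53% × 23% × 68% × 66% = 5.470872% of Bluewater Holdings Ltd.
Aggregating (R2): 1.552338% + 5.470872% = 7.02321%.
7.02321% falls short of the 25% threshold by 17.97679 percentage points.

17.97679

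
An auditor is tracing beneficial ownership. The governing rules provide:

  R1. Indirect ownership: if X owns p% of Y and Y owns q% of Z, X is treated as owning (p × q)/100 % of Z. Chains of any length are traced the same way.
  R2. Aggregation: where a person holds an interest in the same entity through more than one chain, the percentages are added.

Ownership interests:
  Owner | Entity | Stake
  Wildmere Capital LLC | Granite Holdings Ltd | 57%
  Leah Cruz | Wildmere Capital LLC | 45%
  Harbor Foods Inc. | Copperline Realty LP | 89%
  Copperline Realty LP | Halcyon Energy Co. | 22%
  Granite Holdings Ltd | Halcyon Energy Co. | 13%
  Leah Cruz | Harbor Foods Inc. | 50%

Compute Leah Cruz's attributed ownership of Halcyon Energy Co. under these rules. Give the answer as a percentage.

Chain via Harbor Foods Inc. → Copperline Realty LP (R1): 50% × 89% × 22% = 9.79% of Halcyon Energy Co.
Chain via Wildmere Capital LLC → Granite Holdings Ltd (R1): 45% × 57% × 13% = 3.3345% of Halcyon Energy Co.
Aggregating (R2): 9.79% + 3.3345% = 13.1245%.

13.1245%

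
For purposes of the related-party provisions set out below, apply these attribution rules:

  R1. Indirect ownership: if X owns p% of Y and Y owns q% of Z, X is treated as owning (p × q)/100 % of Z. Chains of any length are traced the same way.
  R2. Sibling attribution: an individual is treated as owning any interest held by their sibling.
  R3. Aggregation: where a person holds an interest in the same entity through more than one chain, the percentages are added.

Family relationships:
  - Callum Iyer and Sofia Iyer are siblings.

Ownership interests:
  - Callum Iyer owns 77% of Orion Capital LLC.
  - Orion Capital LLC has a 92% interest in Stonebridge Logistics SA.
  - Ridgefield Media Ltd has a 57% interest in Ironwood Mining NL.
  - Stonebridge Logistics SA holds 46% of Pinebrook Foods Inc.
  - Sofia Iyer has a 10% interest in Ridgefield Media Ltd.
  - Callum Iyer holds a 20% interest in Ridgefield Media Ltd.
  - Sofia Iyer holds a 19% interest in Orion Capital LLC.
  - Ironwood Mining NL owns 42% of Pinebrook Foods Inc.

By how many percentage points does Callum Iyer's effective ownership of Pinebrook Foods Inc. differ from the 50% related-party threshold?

2.1908

By sibling attribution (R2), Callum Iyer is treated as also owning Sofia Iyer's interest in Orion Capital LLC, giving 77% + 19% = 96%.
By sibling attribution (R2), Callum Iyer is treated as also owning Sofia Iyer's interest in Ridgefield Media Ltd, giving 20% + 10% = 30%.
Chain via Orion Capital LLC → Stonebridge Logistics SA (R1): 96% × 92% × 46% = 40.6272% of Pinebrook Foods Inc.
Chain via Ridgefield Media Ltd → Ironwood Mining NL (R1): 30% × 57% × 42% = 7.182% of Pinebrook Foods Inc.
Aggregating (R3): 40.6272% + 7.182% = 47.8092%.
47.8092% falls short of the 50% threshold by 2.1908 percentage points.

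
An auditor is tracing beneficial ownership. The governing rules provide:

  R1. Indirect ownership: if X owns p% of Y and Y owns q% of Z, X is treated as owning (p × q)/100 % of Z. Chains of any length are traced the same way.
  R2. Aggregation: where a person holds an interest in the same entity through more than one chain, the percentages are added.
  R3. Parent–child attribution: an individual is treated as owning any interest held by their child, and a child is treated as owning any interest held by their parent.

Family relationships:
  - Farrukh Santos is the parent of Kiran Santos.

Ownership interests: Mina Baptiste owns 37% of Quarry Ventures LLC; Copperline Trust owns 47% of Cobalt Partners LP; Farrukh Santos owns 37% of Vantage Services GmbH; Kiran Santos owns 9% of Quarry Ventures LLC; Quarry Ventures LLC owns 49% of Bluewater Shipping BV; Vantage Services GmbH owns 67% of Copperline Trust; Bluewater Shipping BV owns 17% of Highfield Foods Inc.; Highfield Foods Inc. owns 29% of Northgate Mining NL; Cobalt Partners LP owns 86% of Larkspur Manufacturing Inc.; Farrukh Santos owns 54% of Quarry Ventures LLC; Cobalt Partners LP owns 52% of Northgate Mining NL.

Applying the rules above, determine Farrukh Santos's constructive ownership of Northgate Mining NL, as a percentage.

7.580567%

By parent–child attribution (R3), Farrukh Santos is treated as also owning Kiran Santos's interest in Quarry Ventures LLC, giving 54% + 9% = 63%.
Chain via Quarry Ventures LLC → Bluewater Shipping BV → Highfield Foods Inc. (R1): 63% × 49% × 17% × 29% = 1.521891% of Northgate Mining NL.
Chain via Vantage Services GmbH → Copperline Trust → Cobalt Partners LP (R1): 37% × 67% × 47% × 52% = 6.058676% of Northgate Mining NL.
Aggregating (R2): 1.521891% + 6.058676% = 7.580567%.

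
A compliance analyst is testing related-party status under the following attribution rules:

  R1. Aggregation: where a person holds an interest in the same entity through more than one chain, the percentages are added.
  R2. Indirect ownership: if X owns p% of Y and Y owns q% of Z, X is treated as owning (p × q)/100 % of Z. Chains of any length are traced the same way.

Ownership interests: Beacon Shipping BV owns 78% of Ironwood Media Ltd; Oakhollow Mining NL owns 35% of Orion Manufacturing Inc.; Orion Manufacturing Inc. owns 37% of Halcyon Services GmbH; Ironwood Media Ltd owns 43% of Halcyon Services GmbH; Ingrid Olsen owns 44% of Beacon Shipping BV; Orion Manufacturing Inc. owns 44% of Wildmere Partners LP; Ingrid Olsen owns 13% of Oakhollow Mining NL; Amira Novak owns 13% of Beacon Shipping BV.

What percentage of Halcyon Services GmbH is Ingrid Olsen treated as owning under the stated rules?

Chain via Oakhollow Mining NL → Orion Manufacturing Inc. (R2): 13% × 35% × 37% = 1.6835% of Halcyon Services GmbH.
Chain via Beacon Shipping BV → Ironwood Media Ltd (R2): 44% × 78% × 43% = 14.7576% of Halcyon Services GmbH.
Aggregating (R1): 1.6835% + 14.7576% = 16.4411%.

16.4411%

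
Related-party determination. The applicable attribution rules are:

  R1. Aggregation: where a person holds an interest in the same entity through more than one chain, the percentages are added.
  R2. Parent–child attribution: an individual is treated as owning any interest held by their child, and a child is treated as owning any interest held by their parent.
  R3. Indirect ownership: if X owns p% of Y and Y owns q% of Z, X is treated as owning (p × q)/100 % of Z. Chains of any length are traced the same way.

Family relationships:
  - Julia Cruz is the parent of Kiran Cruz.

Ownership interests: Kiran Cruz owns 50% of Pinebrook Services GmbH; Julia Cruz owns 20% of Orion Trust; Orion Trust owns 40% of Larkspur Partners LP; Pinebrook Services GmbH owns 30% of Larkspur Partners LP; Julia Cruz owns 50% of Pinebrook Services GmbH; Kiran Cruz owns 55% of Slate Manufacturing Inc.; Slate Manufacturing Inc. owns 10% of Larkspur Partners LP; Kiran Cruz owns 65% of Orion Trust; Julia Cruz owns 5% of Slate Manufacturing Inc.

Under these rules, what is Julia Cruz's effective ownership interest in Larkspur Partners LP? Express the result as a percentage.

70%

By parent–child attribution (R2), Julia Cruz is treated as also owning Kiran Cruz's interest in Pinebrook Services GmbH, giving 50% + 50% = 100%.
By parent–child attribution (R2), Julia Cruz is treated as also owning Kiran Cruz's interest in Orion Trust, giving 20% + 65% = 85%.
By parent–child attribution (R2), Julia Cruz is treated as also owning Kiran Cruz's interest in Slate Manufacturing Inc, giving 5% + 55% = 60%.
Chain via Pinebrook Services GmbH (R3): 100% × 30% = 30% of Larkspur Partners LP.
Chain via Orion Trust (R3): 85% × 40% = 34% of Larkspur Partners LP.
Chain via Slate Manufacturing Inc. (R3): 60% × 10% = 6% of Larkspur Partners LP.
Aggregating (R1): 30% + 34% + 6% = 70%.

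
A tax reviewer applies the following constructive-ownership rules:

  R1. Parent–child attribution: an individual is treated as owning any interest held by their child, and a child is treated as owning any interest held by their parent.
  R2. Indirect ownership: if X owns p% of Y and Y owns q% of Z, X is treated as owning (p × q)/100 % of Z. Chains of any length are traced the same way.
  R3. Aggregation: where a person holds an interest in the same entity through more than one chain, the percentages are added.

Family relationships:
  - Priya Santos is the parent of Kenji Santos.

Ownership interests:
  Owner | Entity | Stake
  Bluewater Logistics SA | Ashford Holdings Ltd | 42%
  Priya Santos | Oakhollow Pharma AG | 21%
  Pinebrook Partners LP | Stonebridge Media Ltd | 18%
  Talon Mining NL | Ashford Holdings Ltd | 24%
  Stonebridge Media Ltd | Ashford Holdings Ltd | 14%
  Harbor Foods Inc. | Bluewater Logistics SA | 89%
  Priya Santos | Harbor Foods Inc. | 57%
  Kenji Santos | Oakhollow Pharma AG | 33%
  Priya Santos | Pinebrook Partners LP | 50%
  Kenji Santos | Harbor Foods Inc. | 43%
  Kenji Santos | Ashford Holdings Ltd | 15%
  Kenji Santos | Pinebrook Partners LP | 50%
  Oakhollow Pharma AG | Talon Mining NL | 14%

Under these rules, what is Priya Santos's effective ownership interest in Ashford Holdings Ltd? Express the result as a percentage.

By parent–child attribution (R1), Priya Santos is treated as also owning Kenji Santos's interest in Pinebrook Partners LP, giving 50% + 50% = 100%.
By parent–child attribution (R1), Priya Santos is treated as also owning Kenji Santos's interest in Oakhollow Pharma AG, giving 21% + 33% = 54%.
By parent–child attribution (R1), Priya Santos is treated as also owning Kenji Santos's interest in Harbor Foods Inc, giving 57% + 43% = 100%.
By parent–child attribution (R1), Priya Santos is treated as owning Kenji Santos's 15% interest in Ashford Holdings Ltd.
Chain via Pinebrook Partners LP → Stonebridge Media Ltd (R2): 100% × 18% × 14% = 2.52% of Ashford Holdings Ltd.
Chain via Oakhollow Pharma AG → Talon Mining NL (R2): 54% × 14% × 24% = 1.8144% of Ashford Holdings Ltd.
Chain via Harbor Foods Inc. → Bluewater Logistics SA (R2): 100% × 89% × 42% = 37.38% of Ashford Holdings Ltd.
Direct interest in Ashford Holdings Ltd: 15%.
Aggregating (R3): 2.52% + 1.8144% + 37.38% + 15% = 56.7144%.

56.7144%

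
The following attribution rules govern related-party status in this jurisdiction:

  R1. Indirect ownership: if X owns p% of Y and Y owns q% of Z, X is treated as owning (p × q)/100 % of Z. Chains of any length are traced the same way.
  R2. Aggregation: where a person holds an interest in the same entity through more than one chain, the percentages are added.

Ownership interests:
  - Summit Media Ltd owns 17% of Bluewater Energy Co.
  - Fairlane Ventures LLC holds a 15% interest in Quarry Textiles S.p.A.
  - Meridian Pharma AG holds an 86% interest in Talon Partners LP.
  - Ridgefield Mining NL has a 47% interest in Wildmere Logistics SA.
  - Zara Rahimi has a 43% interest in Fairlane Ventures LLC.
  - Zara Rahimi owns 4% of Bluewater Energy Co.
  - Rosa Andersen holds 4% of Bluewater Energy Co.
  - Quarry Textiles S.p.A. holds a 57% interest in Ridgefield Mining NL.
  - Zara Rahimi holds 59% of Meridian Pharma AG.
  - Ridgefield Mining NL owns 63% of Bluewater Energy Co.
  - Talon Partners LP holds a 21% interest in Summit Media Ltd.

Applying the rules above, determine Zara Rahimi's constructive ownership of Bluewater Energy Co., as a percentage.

Chain via Fairlane Ventures LLC → Quarry Textiles S.p.A. → Ridgefield Mining NL (R1): 43% × 15% × 57% × 63% = 2.316195% of Bluewater Energy Co.
Chain via Meridian Pharma AG → Talon Partners LP → Summit Media Ltd (R1): 59% × 86% × 21% × 17% = 1.811418% of Bluewater Energy Co.
Direct interest in Bluewater Energy Co: 4%.
Aggregating (R2): 2.316195% + 1.811418% + 4% = 8.127613%.

8.127613%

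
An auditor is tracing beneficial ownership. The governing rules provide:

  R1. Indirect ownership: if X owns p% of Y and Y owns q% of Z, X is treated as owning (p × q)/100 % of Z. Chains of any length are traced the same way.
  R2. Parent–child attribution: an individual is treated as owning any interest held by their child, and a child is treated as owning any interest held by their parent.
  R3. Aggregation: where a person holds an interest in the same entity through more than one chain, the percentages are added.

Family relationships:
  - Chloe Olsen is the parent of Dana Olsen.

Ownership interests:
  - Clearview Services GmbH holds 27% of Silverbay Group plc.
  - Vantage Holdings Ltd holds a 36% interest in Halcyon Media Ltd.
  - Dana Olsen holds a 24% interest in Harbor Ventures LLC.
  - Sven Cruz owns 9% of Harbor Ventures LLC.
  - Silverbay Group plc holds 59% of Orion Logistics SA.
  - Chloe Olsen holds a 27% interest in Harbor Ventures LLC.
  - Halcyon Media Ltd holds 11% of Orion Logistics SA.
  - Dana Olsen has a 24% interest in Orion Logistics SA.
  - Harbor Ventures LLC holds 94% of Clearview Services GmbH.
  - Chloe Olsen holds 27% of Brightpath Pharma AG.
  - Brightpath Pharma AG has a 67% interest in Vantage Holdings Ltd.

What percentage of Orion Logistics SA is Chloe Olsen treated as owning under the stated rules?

32.353206%

By parent–child attribution (R2), Chloe Olsen is treated as also owning Dana Olsen's interest in Harbor Ventures LLC, giving 27% + 24% = 51%.
By parent–child attribution (R2), Chloe Olsen is treated as owning Dana Olsen's 24% interest in Orion Logistics SA.
Chain via Harbor Ventures LLC → Clearview Services GmbH → Silverbay Group plc (R1): 51% × 94% × 27% × 59% = 7.636842% of Orion Logistics SA.
Chain via Brightpath Pharma AG → Vantage Holdings Ltd → Halcyon Media Ltd (R1): 27% × 67% × 36% × 11% = 0.716364% of Orion Logistics SA.
Direct interest in Orion Logistics SA: 24%.
Aggregating (R3): 7.636842% + 0.716364% + 24% = 32.353206%.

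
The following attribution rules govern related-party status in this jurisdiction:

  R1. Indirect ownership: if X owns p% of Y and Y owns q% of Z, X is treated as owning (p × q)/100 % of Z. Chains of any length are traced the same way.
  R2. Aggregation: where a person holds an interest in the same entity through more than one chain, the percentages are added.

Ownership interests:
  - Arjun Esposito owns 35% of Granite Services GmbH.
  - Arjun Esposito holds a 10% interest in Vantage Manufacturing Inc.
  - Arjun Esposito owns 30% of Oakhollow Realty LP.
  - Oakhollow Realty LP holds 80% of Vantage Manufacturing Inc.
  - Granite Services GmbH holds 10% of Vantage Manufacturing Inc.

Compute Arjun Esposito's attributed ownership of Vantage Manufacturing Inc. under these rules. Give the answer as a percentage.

Chain via Granite Services GmbH (R1): 35% × 10% = 3.5% of Vantage Manufacturing Inc.
Chain via Oakhollow Realty LP (R1): 30% × 80% = 24% of Vantage Manufacturing Inc.
Direct interest in Vantage Manufacturing Inc: 10%.
Aggregating (R2): 3.5% + 24% + 10% = 37.5%.

37.5%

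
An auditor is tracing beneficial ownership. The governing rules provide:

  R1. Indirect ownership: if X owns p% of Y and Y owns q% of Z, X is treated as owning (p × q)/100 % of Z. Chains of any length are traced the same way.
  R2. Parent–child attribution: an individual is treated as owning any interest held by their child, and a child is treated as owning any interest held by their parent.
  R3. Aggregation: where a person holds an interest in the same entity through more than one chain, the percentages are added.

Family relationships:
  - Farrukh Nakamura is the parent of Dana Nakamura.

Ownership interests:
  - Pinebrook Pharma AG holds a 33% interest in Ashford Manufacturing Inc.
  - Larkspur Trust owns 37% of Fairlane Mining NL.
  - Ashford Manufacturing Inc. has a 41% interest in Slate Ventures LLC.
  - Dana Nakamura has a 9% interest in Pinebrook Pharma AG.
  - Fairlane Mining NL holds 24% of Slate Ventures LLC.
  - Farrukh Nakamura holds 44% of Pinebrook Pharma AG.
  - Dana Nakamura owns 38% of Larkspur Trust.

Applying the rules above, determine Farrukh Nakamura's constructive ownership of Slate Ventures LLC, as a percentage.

10.5453%

By parent–child attribution (R2), Farrukh Nakamura is treated as also owning Dana Nakamura's interest in Pinebrook Pharma AG, giving 44% + 9% = 53%.
By parent–child attribution (R2), Farrukh Nakamura is treated as owning Dana Nakamura's 38% interest in Larkspur Trust.
Chain via Pinebrook Pharma AG → Ashford Manufacturing Inc. (R1): 53% × 33% × 41% = 7.1709% of Slate Ventures LLC.
Chain via Larkspur Trust → Fairlane Mining NL (R1): 38% × 37% × 24% = 3.3744% of Slate Ventures LLC.
Aggregating (R3): 7.1709% + 3.3744% = 10.5453%.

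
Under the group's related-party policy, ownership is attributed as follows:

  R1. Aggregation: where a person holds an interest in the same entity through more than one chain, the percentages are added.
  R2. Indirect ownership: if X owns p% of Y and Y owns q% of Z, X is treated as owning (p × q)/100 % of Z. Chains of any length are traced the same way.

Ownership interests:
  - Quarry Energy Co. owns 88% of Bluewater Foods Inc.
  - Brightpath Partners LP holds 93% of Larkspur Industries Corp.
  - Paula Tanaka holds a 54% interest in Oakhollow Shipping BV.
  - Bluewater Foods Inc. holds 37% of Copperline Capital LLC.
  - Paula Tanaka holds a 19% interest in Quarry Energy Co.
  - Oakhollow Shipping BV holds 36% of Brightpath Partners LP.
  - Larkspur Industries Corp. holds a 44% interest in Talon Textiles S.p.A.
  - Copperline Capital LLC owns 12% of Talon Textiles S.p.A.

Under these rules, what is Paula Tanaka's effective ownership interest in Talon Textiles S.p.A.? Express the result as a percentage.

8.697216%

Chain via Oakhollow Shipping BV → Brightpath Partners LP → Larkspur Industries Corp. (R2): 54% × 36% × 93% × 44% = 7.954848% of Talon Textiles S.p.A.
Chain via Quarry Energy Co. → Bluewater Foods Inc. → Copperline Capital LLC (R2): 19% × 88% × 37% × 12% = 0.742368% of Talon Textiles S.p.A.
Aggregating (R1): 7.954848% + 0.742368% = 8.697216%.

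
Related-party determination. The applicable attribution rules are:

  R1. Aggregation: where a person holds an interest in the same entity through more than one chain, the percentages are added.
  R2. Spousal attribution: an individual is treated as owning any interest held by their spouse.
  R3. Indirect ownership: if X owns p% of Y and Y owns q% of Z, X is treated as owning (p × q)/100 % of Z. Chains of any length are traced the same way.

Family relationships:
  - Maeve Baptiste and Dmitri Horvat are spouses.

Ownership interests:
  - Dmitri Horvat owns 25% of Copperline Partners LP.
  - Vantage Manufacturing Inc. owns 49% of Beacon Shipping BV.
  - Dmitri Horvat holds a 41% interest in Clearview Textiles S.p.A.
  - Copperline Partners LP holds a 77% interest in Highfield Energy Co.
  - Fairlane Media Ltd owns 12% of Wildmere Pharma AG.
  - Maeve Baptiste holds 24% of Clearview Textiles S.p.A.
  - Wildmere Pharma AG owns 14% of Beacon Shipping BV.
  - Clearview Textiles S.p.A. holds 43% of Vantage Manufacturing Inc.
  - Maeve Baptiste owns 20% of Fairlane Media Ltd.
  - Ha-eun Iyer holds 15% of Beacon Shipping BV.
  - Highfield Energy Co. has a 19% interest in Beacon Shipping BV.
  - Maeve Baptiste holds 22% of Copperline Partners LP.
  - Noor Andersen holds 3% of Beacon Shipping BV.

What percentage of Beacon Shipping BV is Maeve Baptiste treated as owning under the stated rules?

20.9076%

By spousal attribution (R2), Maeve Baptiste is treated as also owning Dmitri Horvat's interest in Copperline Partners LP, giving 22% + 25% = 47%.
By spousal attribution (R2), Maeve Baptiste is treated as also owning Dmitri Horvat's interest in Clearview Textiles S.p.A, giving 24% + 41% = 65%.
Chain via Fairlane Media Ltd → Wildmere Pharma AG (R3): 20% × 12% × 14% = 0.336% of Beacon Shipping BV.
Chain via Copperline Partners LP → Highfield Energy Co. (R3): 47% × 77% × 19% = 6.8761% of Beacon Shipping BV.
Chain via Clearview Textiles S.p.A. → Vantage Manufacturing Inc. (R3): 65% × 43% × 49% = 13.6955% of Beacon Shipping BV.
Aggregating (R1): 0.336% + 6.8761% + 13.6955% = 20.9076%.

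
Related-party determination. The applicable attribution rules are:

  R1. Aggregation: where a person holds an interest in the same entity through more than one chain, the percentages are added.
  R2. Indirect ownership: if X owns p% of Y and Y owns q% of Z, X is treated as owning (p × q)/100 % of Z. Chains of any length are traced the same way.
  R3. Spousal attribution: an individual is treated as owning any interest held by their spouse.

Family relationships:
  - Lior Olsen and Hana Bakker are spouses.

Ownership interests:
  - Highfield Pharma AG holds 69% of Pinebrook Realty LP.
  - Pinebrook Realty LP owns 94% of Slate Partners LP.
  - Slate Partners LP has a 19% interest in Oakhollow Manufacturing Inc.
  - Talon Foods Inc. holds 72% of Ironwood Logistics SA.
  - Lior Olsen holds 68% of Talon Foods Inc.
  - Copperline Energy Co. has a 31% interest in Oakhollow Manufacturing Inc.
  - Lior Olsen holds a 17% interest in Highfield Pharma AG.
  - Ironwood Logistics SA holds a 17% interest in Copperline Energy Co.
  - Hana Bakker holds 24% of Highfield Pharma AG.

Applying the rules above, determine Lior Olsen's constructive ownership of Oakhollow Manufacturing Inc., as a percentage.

7.632786%

By spousal attribution (R3), Lior Olsen is treated as also owning Hana Bakker's interest in Highfield Pharma AG, giving 17% + 24% = 41%.
Chain via Highfield Pharma AG → Pinebrook Realty LP → Slate Partners LP (R2): 41% × 69% × 94% × 19% = 5.052594% of Oakhollow Manufacturing Inc.
Chain via Talon Foods Inc. → Ironwood Logistics SA → Copperline Energy Co. (R2): 68% × 72% × 17% × 31% = 2.580192% of Oakhollow Manufacturing Inc.
Aggregating (R1): 5.052594% + 2.580192% = 7.632786%.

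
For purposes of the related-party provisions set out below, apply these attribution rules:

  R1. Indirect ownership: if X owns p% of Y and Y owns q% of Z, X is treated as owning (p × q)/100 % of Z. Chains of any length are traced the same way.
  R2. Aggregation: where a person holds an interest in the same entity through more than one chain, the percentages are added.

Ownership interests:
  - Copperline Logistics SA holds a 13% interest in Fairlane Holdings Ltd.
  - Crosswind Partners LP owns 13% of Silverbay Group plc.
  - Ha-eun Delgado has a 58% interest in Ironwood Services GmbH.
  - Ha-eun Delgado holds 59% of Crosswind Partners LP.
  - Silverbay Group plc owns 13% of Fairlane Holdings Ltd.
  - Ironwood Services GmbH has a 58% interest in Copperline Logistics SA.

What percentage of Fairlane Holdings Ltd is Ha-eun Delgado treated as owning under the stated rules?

5.3703%

Chain via Crosswind Partners LP → Silverbay Group plc (R1): 59% × 13% × 13% = 0.9971% of Fairlane Holdings Ltd.
Chain via Ironwood Services GmbH → Copperline Logistics SA (R1): 58% × 58% × 13% = 4.3732% of Fairlane Holdings Ltd.
Aggregating (R2): 0.9971% + 4.3732% = 5.3703%.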